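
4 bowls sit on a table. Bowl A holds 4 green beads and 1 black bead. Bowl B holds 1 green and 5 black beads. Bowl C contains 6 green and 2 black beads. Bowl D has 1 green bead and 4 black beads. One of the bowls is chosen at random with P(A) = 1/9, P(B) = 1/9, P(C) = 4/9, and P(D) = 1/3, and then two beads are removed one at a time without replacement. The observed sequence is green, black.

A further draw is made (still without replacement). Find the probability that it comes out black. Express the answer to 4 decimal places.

0.4987

Compute the likelihood of the observed sequence for each case: P(data | bowl A) = (4/5)(1/4) = 0.2; P(data | bowl B) = (1/6)(5/5) = 0.16667; P(data | bowl C) = (6/8)(2/7) = 0.21429; P(data | bowl D) = (1/5)(4/4) = 0.2.
Weighting by the prior gives 1/9 · 0.2 = 0.022222, 1/9 · 0.16667 = 0.018519, 4/9 · 0.21429 = 0.095238, 1/3 · 0.2 = 0.066667; with total 0.20265.
Dividing through by the total gives posterior P(bowl A | data) = 0.10966, P(bowl B | data) = 0.091384, P(bowl C | data) = 0.46997, P(bowl D | data) = 0.32898.
Averaging over the posterior, P(black next | data) = (0)(0.10966) + (1)(0.091384) + (1/6)(0.46997) + (1)(0.32898) = 0.49869.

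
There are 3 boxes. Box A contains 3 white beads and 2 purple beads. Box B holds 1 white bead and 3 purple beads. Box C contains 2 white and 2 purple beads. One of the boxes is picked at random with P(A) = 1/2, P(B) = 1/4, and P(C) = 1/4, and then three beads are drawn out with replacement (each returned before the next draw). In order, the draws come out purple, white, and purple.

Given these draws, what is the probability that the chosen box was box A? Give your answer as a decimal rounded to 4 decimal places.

0.4196

Compute the likelihood of the observed sequence for each case: P(data | box A) = (2/5)(3/5)(2/5) = 0.096; P(data | box B) = (3/4)(1/4)(3/4) = 0.14062; P(data | box C) = (2/4)(2/4)(2/4) = 0.125.
Multiplying each by its prior: 1/2 · 0.096 = 0.048, 1/4 · 0.14062 = 0.035156, 1/4 · 0.125 = 0.03125; with total 0.11441.
Therefore the posterior P(box A | data) = (0.048) / (0.11441) = 0.41956.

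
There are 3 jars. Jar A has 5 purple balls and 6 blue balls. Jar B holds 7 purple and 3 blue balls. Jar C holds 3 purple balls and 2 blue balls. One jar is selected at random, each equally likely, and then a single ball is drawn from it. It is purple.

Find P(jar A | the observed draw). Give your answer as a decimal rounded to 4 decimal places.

0.2591

Under each hypothesis, the probability of this draw is: P(data | jar A) = (5/11) = 5/11; P(data | jar B) = (7/10) = 7/10; P(data | jar C) = (3/5) = 3/5.
The prior-weighted likelihoods are 1/3 · 5/11 = 5/33, 1/3 · 7/10 = 7/30, 1/3 · 3/5 = 1/5; summing to 193/330.
So P(jar A | data) = (5/33) / (193/330) = 50/193.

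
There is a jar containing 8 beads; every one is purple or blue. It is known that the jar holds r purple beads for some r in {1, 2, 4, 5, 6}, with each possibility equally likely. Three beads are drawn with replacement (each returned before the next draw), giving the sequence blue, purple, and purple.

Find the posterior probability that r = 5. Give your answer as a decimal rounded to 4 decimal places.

For each hypothesis, P(data | H) works out to: P(data | r = 1) = (7/8)(1/8)(1/8) = 0.013672; P(data | r = 2) = (6/8)(2/8)(2/8) = 0.046875; P(data | r = 4) = (4/8)(4/8)(4/8) = 0.125; P(data | r = 5) = (3/8)(5/8)(5/8) = 0.14648; P(data | r = 6) = (2/8)(6/8)(6/8) = 0.14062.
The prior-weighted likelihoods are 1/5 · 0.013672 = 0.0027344, 1/5 · 0.046875 = 0.009375, 1/5 · 0.125 = 0.025, 1/5 · 0.14648 = 0.029297, 1/5 · 0.14062 = 0.028125; with total 0.094531.
Hence P(r = 5 | data) = (0.029297) / (0.094531) = 0.30992.

0.3099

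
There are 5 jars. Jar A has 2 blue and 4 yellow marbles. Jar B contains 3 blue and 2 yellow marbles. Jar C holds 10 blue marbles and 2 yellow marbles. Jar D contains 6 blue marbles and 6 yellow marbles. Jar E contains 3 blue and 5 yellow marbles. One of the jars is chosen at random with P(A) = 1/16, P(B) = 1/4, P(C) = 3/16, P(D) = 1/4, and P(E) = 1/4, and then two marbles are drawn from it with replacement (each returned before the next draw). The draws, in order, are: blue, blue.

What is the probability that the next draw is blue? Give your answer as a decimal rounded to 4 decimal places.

0.6442

The likelihood of the observed sequence under each hypothesis: P(data | jar A) = (2/6)(2/6) = 0.11111; P(data | jar B) = (3/5)(3/5) = 0.36; P(data | jar C) = (10/12)(10/12) = 0.69444; P(data | jar D) = (6/12)(6/12) = 0.25; P(data | jar E) = (3/8)(3/8) = 0.14062.
Multiplying each by its prior: 1/16 · 0.11111 = 0.0069444, 1/4 · 0.36 = 0.09, 3/16 · 0.69444 = 0.13021, 1/4 · 0.25 = 0.0625, 1/4 · 0.14062 = 0.035156; with total 0.32481.
The posterior is then P(jar A | data) = 0.02138, P(jar B | data) = 0.27709, P(jar C | data) = 0.40088, P(jar D | data) = 0.19242, P(jar E | data) = 0.10824.
Averaging over the posterior, P(blue next | data) = (1/3)(0.02138) + (3/5)(0.27709) + (5/6)(0.40088) + (1/2)(0.19242) + (3/8)(0.10824) = 0.64424.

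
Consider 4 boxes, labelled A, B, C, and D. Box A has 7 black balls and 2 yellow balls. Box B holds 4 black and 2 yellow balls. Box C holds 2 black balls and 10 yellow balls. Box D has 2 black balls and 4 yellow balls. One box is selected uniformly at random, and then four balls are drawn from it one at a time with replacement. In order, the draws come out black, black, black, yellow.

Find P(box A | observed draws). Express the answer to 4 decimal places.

0.4509

The likelihood of the observed sequence under each hypothesis: P(data | box A) = (7/9)(7/9)(7/9)(2/9) = 0.10456; P(data | box B) = (4/6)(4/6)(4/6)(2/6) = 0.098765; P(data | box C) = (2/12)(2/12)(2/12)(10/12) = 0.003858; P(data | box D) = (2/6)(2/6)(2/6)(4/6) = 0.024691.
Weighting by the prior gives 1/4 · 0.10456 = 0.026139, 1/4 · 0.098765 = 0.024691, 1/4 · 0.003858 = 0.00096451, 1/4 · 0.024691 = 0.0061728; these sum to 0.057968.
So P(box A | data) = (0.026139) / (0.057968) = 0.45093.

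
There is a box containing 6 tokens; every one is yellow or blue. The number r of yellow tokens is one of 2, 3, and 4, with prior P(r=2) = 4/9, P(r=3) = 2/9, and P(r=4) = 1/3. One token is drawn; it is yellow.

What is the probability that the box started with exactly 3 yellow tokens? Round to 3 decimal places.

Under each hypothesis, the probability of this draw is: P(data | r = 2) = (2/6) = 1/3; P(data | r = 3) = (3/6) = 1/2; P(data | r = 4) = (4/6) = 2/3.
The prior-weighted likelihoods are 4/9 · 1/3 = 4/27, 2/9 · 1/2 = 1/9, 1/3 · 2/3 = 2/9; these sum to 13/27.
Hence P(r = 3 | data) = (1/9) / (13/27) = 3/13.

0.231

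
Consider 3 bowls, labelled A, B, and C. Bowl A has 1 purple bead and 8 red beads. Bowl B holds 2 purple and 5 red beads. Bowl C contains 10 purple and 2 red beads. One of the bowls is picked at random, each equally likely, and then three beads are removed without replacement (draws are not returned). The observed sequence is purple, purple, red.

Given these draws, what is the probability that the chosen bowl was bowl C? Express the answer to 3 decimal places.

0.741

Compute the likelihood of the observed sequence for each case: P(data | bowl A) = (1/9)(0/8) = 0; P(data | bowl B) = (2/7)(1/6)(5/5) = 0.047619; P(data | bowl C) = (10/12)(9/11)(2/10) = 0.13636.
Weighting by the prior gives 1/3 · 0 = 0, 1/3 · 0.047619 = 0.015873, 1/3 · 0.13636 = 0.045455; these sum to 0.061328.
Therefore the posterior P(bowl C | data) = (0.045455) / (0.061328) = 0.74118.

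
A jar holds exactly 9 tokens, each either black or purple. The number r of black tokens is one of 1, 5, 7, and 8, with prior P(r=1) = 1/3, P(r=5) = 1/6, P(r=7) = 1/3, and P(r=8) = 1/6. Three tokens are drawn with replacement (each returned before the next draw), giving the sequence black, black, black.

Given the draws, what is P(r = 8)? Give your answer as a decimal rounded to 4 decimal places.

0.3864

Under each hypothesis, the probability of the observed sequence is: P(data | r = 1) = (1/9)(1/9)(1/9) = 0.0013717; P(data | r = 5) = (5/9)(5/9)(5/9) = 0.17147; P(data | r = 7) = (7/9)(7/9)(7/9) = 0.47051; P(data | r = 8) = (8/9)(8/9)(8/9) = 0.70233.
Multiplying each by its prior: 1/3 · 0.0013717 = 0.00045725, 1/6 · 0.17147 = 0.028578, 1/3 · 0.47051 = 0.15684, 1/6 · 0.70233 = 0.11706; with total 0.30293.
Therefore the posterior P(r = 8 | data) = (0.11706) / (0.30293) = 0.38642.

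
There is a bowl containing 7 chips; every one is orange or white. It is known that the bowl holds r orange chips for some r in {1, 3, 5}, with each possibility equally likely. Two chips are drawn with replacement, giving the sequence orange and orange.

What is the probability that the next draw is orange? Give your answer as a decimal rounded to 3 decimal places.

For each hypothesis, P(data | H) works out to: P(data | r = 1) = (1/7)(1/7) = 1/49; P(data | r = 3) = (3/7)(3/7) = 9/49; P(data | r = 5) = (5/7)(5/7) = 25/49.
The prior-weighted likelihoods are 1/3 · 1/49 = 1/147, 1/3 · 9/49 = 3/49, 1/3 · 25/49 = 25/147; these sum to 5/21.
Normalising, the posterior is P(r = 1 | data) = 1/35, P(r = 3 | data) = 9/35, P(r = 5 | data) = 5/7.
So P(orange next | data) = Σ P(orange next | H) P(H | data) = (1/7)(1/35) + (3/7)(9/35) + (5/7)(5/7) = 153/245.

0.624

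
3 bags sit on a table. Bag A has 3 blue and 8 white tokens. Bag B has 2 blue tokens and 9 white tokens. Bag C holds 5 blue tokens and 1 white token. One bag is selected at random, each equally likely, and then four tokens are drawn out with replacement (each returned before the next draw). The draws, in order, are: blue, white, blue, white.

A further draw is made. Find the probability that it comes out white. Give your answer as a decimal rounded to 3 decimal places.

0.618

Compute the likelihood of the observed sequence for each case: P(data | bag A) = (3/11)(8/11)(3/11)(8/11) = 0.039342; P(data | bag B) = (2/11)(9/11)(2/11)(9/11) = 0.02213; P(data | bag C) = (5/6)(1/6)(5/6)(1/6) = 0.01929.
Weighting by the prior gives 1/3 · 0.039342 = 0.013114, 1/3 · 0.02213 = 0.0073765, 1/3 · 0.01929 = 0.00643; these sum to 0.02692.
The posterior is then P(bag A | data) = 0.48713, P(bag B | data) = 0.27401, P(bag C | data) = 0.23885.
The predictive probability is P(white next | data) = (8/11)(0.48713) + (9/11)(0.27401) + (1/6)(0.23885) = 0.61828.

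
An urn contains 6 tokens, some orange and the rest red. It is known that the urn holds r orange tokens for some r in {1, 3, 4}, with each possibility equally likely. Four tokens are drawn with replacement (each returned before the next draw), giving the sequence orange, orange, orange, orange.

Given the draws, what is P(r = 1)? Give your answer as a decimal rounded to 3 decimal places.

For each hypothesis, P(data | H) works out to: P(data | r = 1) = (1/6)(1/6)(1/6)(1/6) = 0.0007716; P(data | r = 3) = (3/6)(3/6)(3/6)(3/6) = 0.0625; P(data | r = 4) = (4/6)(4/6)(4/6)(4/6) = 0.19753.
Multiplying each by its prior: 1/3 · 0.0007716 = 0.0002572, 1/3 · 0.0625 = 0.020833, 1/3 · 0.19753 = 0.065844; these sum to 0.086934.
Therefore the posterior P(r = 1 | data) = (0.0002572) / (0.086934) = 0.0029586.

0.003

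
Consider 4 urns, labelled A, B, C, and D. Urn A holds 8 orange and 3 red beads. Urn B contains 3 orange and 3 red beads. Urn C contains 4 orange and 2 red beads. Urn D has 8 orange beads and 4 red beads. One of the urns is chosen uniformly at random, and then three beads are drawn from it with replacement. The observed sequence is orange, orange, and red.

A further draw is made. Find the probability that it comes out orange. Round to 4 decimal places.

0.6453

For each hypothesis, P(data | H) works out to: P(data | urn A) = (8/11)(8/11)(3/11) = 0.14425; P(data | urn B) = (3/6)(3/6)(3/6) = 0.125; P(data | urn C) = (4/6)(4/6)(2/6) = 0.14815; P(data | urn D) = (8/12)(8/12)(4/12) = 0.14815.
Weighting by the prior gives 1/4 · 0.14425 = 0.036063, 1/4 · 0.125 = 0.03125, 1/4 · 0.14815 = 0.037037, 1/4 · 0.14815 = 0.037037; with total 0.14139.
Normalising, the posterior is P(urn A | data) = 0.25507, P(urn B | data) = 0.22102, P(urn C | data) = 0.26195, P(urn D | data) = 0.26195.
The predictive probability is P(orange next | data) = (8/11)(0.25507) + (1/2)(0.22102) + (2/3)(0.26195) + (2/3)(0.26195) = 0.64529.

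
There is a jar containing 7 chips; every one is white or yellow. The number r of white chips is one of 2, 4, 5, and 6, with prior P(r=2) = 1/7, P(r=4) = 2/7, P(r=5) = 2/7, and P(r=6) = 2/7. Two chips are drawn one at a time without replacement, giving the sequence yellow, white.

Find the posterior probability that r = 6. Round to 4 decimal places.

Under each hypothesis, the probability of the observed sequence is: P(data | r = 2) = (5/7)(2/6) = 5/21; P(data | r = 4) = (3/7)(4/6) = 2/7; P(data | r = 5) = (2/7)(5/6) = 5/21; P(data | r = 6) = (1/7)(6/6) = 1/7.
The prior-weighted likelihoods are 1/7 · 5/21 = 5/147, 2/7 · 2/7 = 4/49, 2/7 · 5/21 = 10/147, 2/7 · 1/7 = 2/49; with total 11/49.
Therefore the posterior P(r = 6 | data) = (2/49) / (11/49) = 2/11.

0.1818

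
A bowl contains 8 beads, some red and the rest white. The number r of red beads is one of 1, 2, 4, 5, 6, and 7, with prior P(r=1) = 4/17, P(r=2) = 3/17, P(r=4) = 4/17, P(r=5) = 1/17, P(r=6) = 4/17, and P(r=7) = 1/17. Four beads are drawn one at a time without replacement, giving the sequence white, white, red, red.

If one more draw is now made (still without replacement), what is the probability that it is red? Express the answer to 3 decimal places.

For each hypothesis, P(data | H) works out to: P(data | r = 1) = (7/8)(6/7)(1/6)(0/5) = 0; P(data | r = 2) = (6/8)(5/7)(2/6)(1/5) = 0.035714; P(data | r = 4) = (4/8)(3/7)(4/6)(3/5) = 0.085714; P(data | r = 5) = (3/8)(2/7)(5/6)(4/5) = 0.071429; P(data | r = 6) = (2/8)(1/7)(6/6)(5/5) = 0.035714; P(data | r = 7) = (1/8)(0/7) = 0.
Multiplying each by its prior: 4/17 · 0 = 0, 3/17 · 0.035714 = 0.0063025, 4/17 · 0.085714 = 0.020168, 1/17 · 0.071429 = 0.0042017, 4/17 · 0.035714 = 0.0084034, 1/17 · 0 = 0; with total 0.039076.
Dividing through by the total gives posterior P(r = 1 | data) = 0, P(r = 2 | data) = 0.16129, P(r = 4 | data) = 0.51613, P(r = 5 | data) = 0.10753, P(r = 6 | data) = 0.21505, P(r = 7 | data) = 0.
Averaging over the posterior, P(red next | data) = (0)(0.16129) + (1/2)(0.51613) + (3/4)(0.10753) + (1)(0.21505) = 0.55376.

0.554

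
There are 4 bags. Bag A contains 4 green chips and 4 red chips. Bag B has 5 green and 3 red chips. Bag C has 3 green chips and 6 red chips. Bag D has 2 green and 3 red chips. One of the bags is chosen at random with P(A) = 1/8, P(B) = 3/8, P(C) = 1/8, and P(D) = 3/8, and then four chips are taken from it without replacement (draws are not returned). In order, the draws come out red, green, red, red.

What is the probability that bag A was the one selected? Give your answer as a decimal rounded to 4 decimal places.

0.1079

Compute the likelihood of the observed sequence for each case: P(data | bag A) = (4/8)(4/7)(3/6)(2/5) = 0.057143; P(data | bag B) = (3/8)(5/7)(2/6)(1/5) = 0.017857; P(data | bag C) = (6/9)(3/8)(5/7)(4/6) = 0.11905; P(data | bag D) = (3/5)(2/4)(2/3)(1/2) = 0.1.
Weighting by the prior gives 1/8 · 0.057143 = 0.0071429, 3/8 · 0.017857 = 0.0066964, 1/8 · 0.11905 = 0.014881, 3/8 · 0.1 = 0.0375; these sum to 0.06622.
By Bayes' rule, P(bag A | data) = (0.0071429) / (0.06622) = 0.10787.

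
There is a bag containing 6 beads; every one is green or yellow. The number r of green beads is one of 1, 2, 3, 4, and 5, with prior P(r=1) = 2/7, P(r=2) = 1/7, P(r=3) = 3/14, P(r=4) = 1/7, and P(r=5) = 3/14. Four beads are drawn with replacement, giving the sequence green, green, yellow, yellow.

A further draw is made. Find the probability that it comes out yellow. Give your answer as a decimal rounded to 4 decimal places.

0.5124

The likelihood of the observed sequence under each hypothesis: P(data | r = 1) = (1/6)(1/6)(5/6)(5/6) = 0.01929; P(data | r = 2) = (2/6)(2/6)(4/6)(4/6) = 0.049383; P(data | r = 3) = (3/6)(3/6)(3/6)(3/6) = 0.0625; P(data | r = 4) = (4/6)(4/6)(2/6)(2/6) = 0.049383; P(data | r = 5) = (5/6)(5/6)(1/6)(1/6) = 0.01929.
Weighting by the prior gives 2/7 · 0.01929 = 0.0055115, 1/7 · 0.049383 = 0.0070547, 3/14 · 0.0625 = 0.013393, 1/7 · 0.049383 = 0.0070547, 3/14 · 0.01929 = 0.0041336; these sum to 0.037147.
The posterior is then P(r = 1 | data) = 0.14837, P(r = 2 | data) = 0.18991, P(r = 3 | data) = 0.36053, P(r = 4 | data) = 0.18991, P(r = 5 | data) = 0.11128.
Averaging over the posterior, P(yellow next | data) = (5/6)(0.14837) + (2/3)(0.18991) + (1/2)(0.36053) + (1/3)(0.18991) + (1/6)(0.11128) = 0.51236.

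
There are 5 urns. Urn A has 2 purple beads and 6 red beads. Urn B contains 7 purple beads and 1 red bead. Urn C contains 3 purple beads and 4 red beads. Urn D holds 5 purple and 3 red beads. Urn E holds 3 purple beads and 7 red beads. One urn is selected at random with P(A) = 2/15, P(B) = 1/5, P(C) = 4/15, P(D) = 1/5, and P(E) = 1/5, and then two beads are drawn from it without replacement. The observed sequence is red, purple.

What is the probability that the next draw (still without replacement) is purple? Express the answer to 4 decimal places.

Under each hypothesis, the probability of the observed sequence is: P(data | urn A) = (6/8)(2/7) = 3/14; P(data | urn B) = (1/8)(7/7) = 1/8; P(data | urn C) = (4/7)(3/6) = 2/7; P(data | urn D) = (3/8)(5/7) = 15/56; P(data | urn E) = (7/10)(3/9) = 7/30.
Multiplying each by its prior: 2/15 · 3/14 = 1/35, 1/5 · 1/8 = 1/40, 4/15 · 2/7 = 8/105, 1/5 · 15/56 = 3/56, 1/5 · 7/30 = 7/150; with total 23/100.
The posterior is then P(urn A | data) = 20/161, P(urn B | data) = 5/46, P(urn C | data) = 160/483, P(urn D | data) = 75/322, P(urn E | data) = 14/69.
The predictive probability is P(purple next | data) = (1/6)(20/161) + (1)(5/46) + (2/5)(160/483) + (2/3)(75/322) + (1/4)(14/69) = 226/483.

0.4679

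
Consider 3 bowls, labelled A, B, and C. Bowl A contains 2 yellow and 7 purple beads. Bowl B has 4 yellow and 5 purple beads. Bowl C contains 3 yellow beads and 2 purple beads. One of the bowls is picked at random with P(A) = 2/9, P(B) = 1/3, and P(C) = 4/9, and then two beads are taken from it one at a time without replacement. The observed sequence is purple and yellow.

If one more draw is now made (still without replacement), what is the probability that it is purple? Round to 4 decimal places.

For each hypothesis, P(data | H) works out to: P(data | bowl A) = (7/9)(2/8) = 7/36; P(data | bowl B) = (5/9)(4/8) = 5/18; P(data | bowl C) = (2/5)(3/4) = 3/10.
Multiplying each by its prior: 2/9 · 7/36 = 7/162, 1/3 · 5/18 = 5/54, 4/9 · 3/10 = 2/15; these sum to 109/405.
The posterior is then P(bowl A | data) = 35/218, P(bowl B | data) = 75/218, P(bowl C | data) = 54/109.
So P(purple next | data) = Σ P(purple next | H) P(H | data) = (6/7)(35/218) + (4/7)(75/218) + (1/3)(54/109) = 381/763.

0.4993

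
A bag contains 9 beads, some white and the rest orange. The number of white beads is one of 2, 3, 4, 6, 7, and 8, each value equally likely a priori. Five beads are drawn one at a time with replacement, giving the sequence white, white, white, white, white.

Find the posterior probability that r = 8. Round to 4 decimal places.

0.5587

For each hypothesis, P(data | H) works out to: P(data | r = 2) = (2/9)(2/9)(2/9)(2/9)(2/9) = 0.00054192; P(data | r = 3) = (3/9)(3/9)(3/9)(3/9)(3/9) = 0.0041152; P(data | r = 4) = (4/9)(4/9)(4/9)(4/9)(4/9) = 0.017342; P(data | r = 6) = (6/9)(6/9)(6/9)(6/9)(6/9) = 0.13169; P(data | r = 7) = (7/9)(7/9)(7/9)(7/9)(7/9) = 0.28463; P(data | r = 8) = (8/9)(8/9)(8/9)(8/9)(8/9) = 0.55493.
The prior-weighted likelihoods are 1/6 · 0.00054192 = 9.032e-05, 1/6 · 0.0041152 = 0.00068587, 1/6 · 0.017342 = 0.0028903, 1/6 · 0.13169 = 0.021948, 1/6 · 0.28463 = 0.047438, 1/6 · 0.55493 = 0.092488; summing to 0.16554.
So P(r = 8 | data) = (0.092488) / (0.16554) = 0.5587.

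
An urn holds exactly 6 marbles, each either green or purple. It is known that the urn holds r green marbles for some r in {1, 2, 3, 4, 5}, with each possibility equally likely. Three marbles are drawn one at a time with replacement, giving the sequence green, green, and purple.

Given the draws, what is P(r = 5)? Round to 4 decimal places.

For each hypothesis, P(data | H) works out to: P(data | r = 1) = (1/6)(1/6)(5/6) = 5/216; P(data | r = 2) = (2/6)(2/6)(4/6) = 2/27; P(data | r = 3) = (3/6)(3/6)(3/6) = 1/8; P(data | r = 4) = (4/6)(4/6)(2/6) = 4/27; P(data | r = 5) = (5/6)(5/6)(1/6) = 25/216.
Weighting by the prior gives 1/5 · 5/216 = 1/216, 1/5 · 2/27 = 2/135, 1/5 · 1/8 = 1/40, 1/5 · 4/27 = 4/135, 1/5 · 25/216 = 5/216; summing to 7/72.
Hence P(r = 5 | data) = (5/216) / (7/72) = 5/21.

0.2381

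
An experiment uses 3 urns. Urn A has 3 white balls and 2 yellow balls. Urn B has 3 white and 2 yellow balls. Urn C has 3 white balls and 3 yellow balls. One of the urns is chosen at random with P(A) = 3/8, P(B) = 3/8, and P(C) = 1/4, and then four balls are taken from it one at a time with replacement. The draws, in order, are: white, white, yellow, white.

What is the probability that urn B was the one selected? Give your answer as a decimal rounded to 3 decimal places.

For each hypothesis, P(data | H) works out to: P(data | urn A) = (3/5)(3/5)(2/5)(3/5) = 0.0864; P(data | urn B) = (3/5)(3/5)(2/5)(3/5) = 0.0864; P(data | urn C) = (3/6)(3/6)(3/6)(3/6) = 0.0625.
The prior-weighted likelihoods are 3/8 · 0.0864 = 0.0324, 3/8 · 0.0864 = 0.0324, 1/4 · 0.0625 = 0.015625; summing to 0.080425.
By Bayes' rule, P(urn B | data) = (0.0324) / (0.080425) = 0.40286.

0.403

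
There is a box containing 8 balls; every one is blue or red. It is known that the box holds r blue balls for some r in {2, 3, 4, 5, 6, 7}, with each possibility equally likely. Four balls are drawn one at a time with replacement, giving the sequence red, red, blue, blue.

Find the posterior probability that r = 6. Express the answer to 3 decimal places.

0.138

For each hypothesis, P(data | H) works out to: P(data | r = 2) = (6/8)(6/8)(2/8)(2/8) = 0.035156; P(data | r = 3) = (5/8)(5/8)(3/8)(3/8) = 0.054932; P(data | r = 4) = (4/8)(4/8)(4/8)(4/8) = 0.0625; P(data | r = 5) = (3/8)(3/8)(5/8)(5/8) = 0.054932; P(data | r = 6) = (2/8)(2/8)(6/8)(6/8) = 0.035156; P(data | r = 7) = (1/8)(1/8)(7/8)(7/8) = 0.011963.
Weighting by the prior gives 1/6 · 0.035156 = 0.0058594, 1/6 · 0.054932 = 0.0091553, 1/6 · 0.0625 = 0.010417, 1/6 · 0.054932 = 0.0091553, 1/6 · 0.035156 = 0.0058594, 1/6 · 0.011963 = 0.0019938; summing to 0.04244.
So P(r = 6 | data) = (0.0058594) / (0.04244) = 0.13806.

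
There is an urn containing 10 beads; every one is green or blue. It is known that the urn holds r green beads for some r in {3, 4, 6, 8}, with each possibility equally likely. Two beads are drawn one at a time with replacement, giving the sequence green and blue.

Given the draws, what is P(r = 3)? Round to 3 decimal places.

For each hypothesis, P(data | H) works out to: P(data | r = 3) = (3/10)(7/10) = 21/100; P(data | r = 4) = (4/10)(6/10) = 6/25; P(data | r = 6) = (6/10)(4/10) = 6/25; P(data | r = 8) = (8/10)(2/10) = 4/25.
Weighting by the prior gives 1/4 · 21/100 = 21/400, 1/4 · 6/25 = 3/50, 1/4 · 6/25 = 3/50, 1/4 · 4/25 = 1/25; with total 17/80.
So P(r = 3 | data) = (21/400) / (17/80) = 21/85.

0.247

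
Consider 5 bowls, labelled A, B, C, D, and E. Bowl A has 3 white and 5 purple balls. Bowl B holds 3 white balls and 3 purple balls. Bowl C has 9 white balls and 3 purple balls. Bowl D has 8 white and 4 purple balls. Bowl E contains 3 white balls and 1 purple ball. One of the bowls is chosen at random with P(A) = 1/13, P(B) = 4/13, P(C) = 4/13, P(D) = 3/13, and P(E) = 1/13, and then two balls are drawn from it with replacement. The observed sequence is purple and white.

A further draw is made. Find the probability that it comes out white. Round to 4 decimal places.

0.6114

The likelihood of the observed sequence under each hypothesis: P(data | bowl A) = (5/8)(3/8) = 0.23438; P(data | bowl B) = (3/6)(3/6) = 0.25; P(data | bowl C) = (3/12)(9/12) = 0.1875; P(data | bowl D) = (4/12)(8/12) = 0.22222; P(data | bowl E) = (1/4)(3/4) = 0.1875.
The prior-weighted likelihoods are 1/13 · 0.23438 = 0.018029, 4/13 · 0.25 = 0.076923, 4/13 · 0.1875 = 0.057692, 3/13 · 0.22222 = 0.051282, 1/13 · 0.1875 = 0.014423; with total 0.21835.
The posterior is then P(bowl A | data) = 0.082569, P(bowl B | data) = 0.35229, P(bowl C | data) = 0.26422, P(bowl D | data) = 0.23486, P(bowl E | data) = 0.066055.
Averaging over the posterior, P(white next | data) = (3/8)(0.082569) + (1/2)(0.35229) + (3/4)(0.26422) + (2/3)(0.23486) + (3/4)(0.066055) = 0.61139.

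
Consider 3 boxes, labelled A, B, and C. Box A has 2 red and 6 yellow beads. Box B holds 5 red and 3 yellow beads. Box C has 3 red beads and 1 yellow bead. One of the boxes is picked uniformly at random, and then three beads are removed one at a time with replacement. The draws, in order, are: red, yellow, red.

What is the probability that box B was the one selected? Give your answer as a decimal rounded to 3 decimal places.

0.439

Under each hypothesis, the probability of the observed sequence is: P(data | box A) = (2/8)(6/8)(2/8) = 3/64; P(data | box B) = (5/8)(3/8)(5/8) = 75/512; P(data | box C) = (3/4)(1/4)(3/4) = 9/64.
Weighting by the prior gives 1/3 · 3/64 = 1/64, 1/3 · 75/512 = 25/512, 1/3 · 9/64 = 3/64; with total 57/512.
So P(box B | data) = (25/512) / (57/512) = 25/57.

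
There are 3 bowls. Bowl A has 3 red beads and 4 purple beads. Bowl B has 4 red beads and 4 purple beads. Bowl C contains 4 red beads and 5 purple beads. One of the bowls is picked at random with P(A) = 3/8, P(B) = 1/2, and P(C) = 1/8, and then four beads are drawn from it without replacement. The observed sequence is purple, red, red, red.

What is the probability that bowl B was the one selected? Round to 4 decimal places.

For each hypothesis, P(data | H) works out to: P(data | bowl A) = (4/7)(3/6)(2/5)(1/4) = 0.028571; P(data | bowl B) = (4/8)(4/7)(3/6)(2/5) = 0.057143; P(data | bowl C) = (5/9)(4/8)(3/7)(2/6) = 0.039683.
The prior-weighted likelihoods are 3/8 · 0.028571 = 0.010714, 1/2 · 0.057143 = 0.028571, 1/8 · 0.039683 = 0.0049603; summing to 0.044246.
Hence P(bowl B | data) = (0.028571) / (0.044246) = 0.64574.

0.6457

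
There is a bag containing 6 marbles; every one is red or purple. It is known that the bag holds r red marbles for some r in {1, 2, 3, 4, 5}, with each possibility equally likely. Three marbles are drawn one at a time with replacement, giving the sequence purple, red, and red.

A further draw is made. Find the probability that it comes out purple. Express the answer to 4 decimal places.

Compute the likelihood of the observed sequence for each case: P(data | r = 1) = (5/6)(1/6)(1/6) = 5/216; P(data | r = 2) = (4/6)(2/6)(2/6) = 2/27; P(data | r = 3) = (3/6)(3/6)(3/6) = 1/8; P(data | r = 4) = (2/6)(4/6)(4/6) = 4/27; P(data | r = 5) = (1/6)(5/6)(5/6) = 25/216.
The prior-weighted likelihoods are 1/5 · 5/216 = 1/216, 1/5 · 2/27 = 2/135, 1/5 · 1/8 = 1/40, 1/5 · 4/27 = 4/135, 1/5 · 25/216 = 5/216; with total 7/72.
Normalising, the posterior is P(r = 1 | data) = 1/21, P(r = 2 | data) = 16/105, P(r = 3 | data) = 9/35, P(r = 4 | data) = 32/105, P(r = 5 | data) = 5/21.
Averaging over the posterior, P(purple next | data) = (5/6)(1/21) + (2/3)(16/105) + (1/2)(9/35) + (1/3)(32/105) + (1/6)(5/21) = 37/90.

0.4111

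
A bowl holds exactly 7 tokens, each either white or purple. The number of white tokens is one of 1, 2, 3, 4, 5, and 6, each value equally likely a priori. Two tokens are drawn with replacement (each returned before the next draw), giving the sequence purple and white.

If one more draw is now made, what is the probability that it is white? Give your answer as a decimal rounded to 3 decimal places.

For each hypothesis, P(data | H) works out to: P(data | r = 1) = (6/7)(1/7) = 6/49; P(data | r = 2) = (5/7)(2/7) = 10/49; P(data | r = 3) = (4/7)(3/7) = 12/49; P(data | r = 4) = (3/7)(4/7) = 12/49; P(data | r = 5) = (2/7)(5/7) = 10/49; P(data | r = 6) = (1/7)(6/7) = 6/49.
Multiplying each by its prior: 1/6 · 6/49 = 1/49, 1/6 · 10/49 = 5/147, 1/6 · 12/49 = 2/49, 1/6 · 12/49 = 2/49, 1/6 · 10/49 = 5/147, 1/6 · 6/49 = 1/49; with total 4/21.
Dividing through by the total gives posterior P(r = 1 | data) = 3/28, P(r = 2 | data) = 5/28, P(r = 3 | data) = 3/14, P(r = 4 | data) = 3/14, P(r = 5 | data) = 5/28, P(r = 6 | data) = 3/28.
So P(white next | data) = Σ P(white next | H) P(H | data) = (1/7)(3/28) + (2/7)(5/28) + (3/7)(3/14) + (4/7)(3/14) + (5/7)(5/28) + (6/7)(3/28) = 1/2.

0.500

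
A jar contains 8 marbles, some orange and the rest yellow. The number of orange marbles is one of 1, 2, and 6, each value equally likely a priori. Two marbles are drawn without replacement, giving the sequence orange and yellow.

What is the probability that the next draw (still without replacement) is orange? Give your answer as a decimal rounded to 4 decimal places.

0.3871

Compute the likelihood of the observed sequence for each case: P(data | r = 1) = (1/8)(7/7) = 1/8; P(data | r = 2) = (2/8)(6/7) = 3/14; P(data | r = 6) = (6/8)(2/7) = 3/14.
The prior-weighted likelihoods are 1/3 · 1/8 = 1/24, 1/3 · 3/14 = 1/14, 1/3 · 3/14 = 1/14; summing to 31/168.
The posterior is then P(r = 1 | data) = 7/31, P(r = 2 | data) = 12/31, P(r = 6 | data) = 12/31.
The predictive probability is P(orange next | data) = (0)(7/31) + (1/6)(12/31) + (5/6)(12/31) = 12/31.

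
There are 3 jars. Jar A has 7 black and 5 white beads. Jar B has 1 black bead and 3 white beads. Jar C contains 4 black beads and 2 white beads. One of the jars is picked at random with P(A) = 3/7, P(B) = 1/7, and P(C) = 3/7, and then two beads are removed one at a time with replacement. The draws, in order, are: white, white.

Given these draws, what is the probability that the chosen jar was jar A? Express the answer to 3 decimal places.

Compute the likelihood of the observed sequence for each case: P(data | jar A) = (5/12)(5/12) = 25/144; P(data | jar B) = (3/4)(3/4) = 9/16; P(data | jar C) = (2/6)(2/6) = 1/9.
Weighting by the prior gives 3/7 · 25/144 = 25/336, 1/7 · 9/16 = 9/112, 3/7 · 1/9 = 1/21; these sum to 17/84.
By Bayes' rule, P(jar A | data) = (25/336) / (17/84) = 25/68.

0.368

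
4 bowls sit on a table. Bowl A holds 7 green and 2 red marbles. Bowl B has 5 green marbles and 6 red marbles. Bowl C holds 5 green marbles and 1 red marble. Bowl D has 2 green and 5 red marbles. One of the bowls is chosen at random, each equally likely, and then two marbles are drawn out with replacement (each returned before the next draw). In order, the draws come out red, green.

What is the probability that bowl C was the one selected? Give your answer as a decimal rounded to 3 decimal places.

0.182

Compute the likelihood of the observed sequence for each case: P(data | bowl A) = (2/9)(7/9) = 0.17284; P(data | bowl B) = (6/11)(5/11) = 0.24793; P(data | bowl C) = (1/6)(5/6) = 0.13889; P(data | bowl D) = (5/7)(2/7) = 0.20408.
The prior-weighted likelihoods are 1/4 · 0.17284 = 0.04321, 1/4 · 0.24793 = 0.061983, 1/4 · 0.13889 = 0.034722, 1/4 · 0.20408 = 0.05102; summing to 0.19094.
Therefore the posterior P(bowl C | data) = (0.034722) / (0.19094) = 0.18185.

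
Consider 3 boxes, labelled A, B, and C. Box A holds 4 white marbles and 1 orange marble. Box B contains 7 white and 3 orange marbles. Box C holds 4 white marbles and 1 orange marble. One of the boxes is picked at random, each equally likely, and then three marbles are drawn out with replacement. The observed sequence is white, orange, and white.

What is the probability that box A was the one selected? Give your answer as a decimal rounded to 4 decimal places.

Compute the likelihood of the observed sequence for each case: P(data | box A) = (4/5)(1/5)(4/5) = 0.128; P(data | box B) = (7/10)(3/10)(7/10) = 0.147; P(data | box C) = (4/5)(1/5)(4/5) = 0.128.
The prior-weighted likelihoods are 1/3 · 0.128 = 0.042667, 1/3 · 0.147 = 0.049, 1/3 · 0.128 = 0.042667; with total 0.13433.
Therefore the posterior P(box A | data) = (0.042667) / (0.13433) = 0.31762.

0.3176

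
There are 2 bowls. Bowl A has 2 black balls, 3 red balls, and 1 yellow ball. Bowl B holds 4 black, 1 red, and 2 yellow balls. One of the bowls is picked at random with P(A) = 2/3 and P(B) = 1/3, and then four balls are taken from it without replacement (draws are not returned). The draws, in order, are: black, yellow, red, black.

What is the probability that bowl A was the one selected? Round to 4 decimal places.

0.5385

Compute the likelihood of the observed sequence for each case: P(data | bowl A) = (2/6)(1/5)(3/4)(1/3) = 1/60; P(data | bowl B) = (4/7)(2/6)(1/5)(3/4) = 1/35.
The prior-weighted likelihoods are 2/3 · 1/60 = 1/90, 1/3 · 1/35 = 1/105; summing to 13/630.
Hence P(bowl A | data) = (1/90) / (13/630) = 7/13.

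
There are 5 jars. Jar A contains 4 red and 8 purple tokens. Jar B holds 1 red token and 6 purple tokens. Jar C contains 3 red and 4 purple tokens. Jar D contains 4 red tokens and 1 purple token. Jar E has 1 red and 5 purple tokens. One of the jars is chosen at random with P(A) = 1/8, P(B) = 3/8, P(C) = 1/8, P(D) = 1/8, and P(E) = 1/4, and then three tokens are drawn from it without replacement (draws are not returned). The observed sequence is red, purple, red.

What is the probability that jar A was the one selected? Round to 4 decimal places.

Under each hypothesis, the probability of the observed sequence is: P(data | jar A) = (4/12)(8/11)(3/10) = 0.072727; P(data | jar B) = (1/7)(6/6)(0/5) = 0; P(data | jar C) = (3/7)(4/6)(2/5) = 0.11429; P(data | jar D) = (4/5)(1/4)(3/3) = 0.2; P(data | jar E) = (1/6)(5/5)(0/4) = 0.
Multiplying each by its prior: 1/8 · 0.072727 = 0.0090909, 3/8 · 0 = 0, 1/8 · 0.11429 = 0.014286, 1/8 · 0.2 = 0.025, 1/4 · 0 = 0; with total 0.048377.
By Bayes' rule, P(jar A | data) = (0.0090909) / (0.048377) = 0.18792.

0.1879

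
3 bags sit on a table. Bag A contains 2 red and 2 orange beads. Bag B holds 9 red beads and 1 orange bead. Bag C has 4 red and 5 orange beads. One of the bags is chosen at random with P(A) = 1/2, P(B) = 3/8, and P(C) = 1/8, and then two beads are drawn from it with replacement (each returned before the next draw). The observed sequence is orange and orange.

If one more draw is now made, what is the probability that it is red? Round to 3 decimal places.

0.496

For each hypothesis, P(data | H) works out to: P(data | bag A) = (2/4)(2/4) = 0.25; P(data | bag B) = (1/10)(1/10) = 0.01; P(data | bag C) = (5/9)(5/9) = 0.30864.
The prior-weighted likelihoods are 1/2 · 0.25 = 0.125, 3/8 · 0.01 = 0.00375, 1/8 · 0.30864 = 0.03858; with total 0.16733.
The posterior is then P(bag A | data) = 0.74703, P(bag B | data) = 0.022411, P(bag C | data) = 0.23056.
The predictive probability is P(red next | data) = (1/2)(0.74703) + (9/10)(0.022411) + (4/9)(0.23056) = 0.49616.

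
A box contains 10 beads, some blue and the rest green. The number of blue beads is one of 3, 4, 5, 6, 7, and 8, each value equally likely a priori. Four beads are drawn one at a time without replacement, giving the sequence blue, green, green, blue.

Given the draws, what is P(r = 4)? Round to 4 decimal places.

0.2074

The likelihood of the observed sequence under each hypothesis: P(data | r = 3) = (3/10)(7/9)(6/8)(2/7) = 1/20; P(data | r = 4) = (4/10)(6/9)(5/8)(3/7) = 1/14; P(data | r = 5) = (5/10)(5/9)(4/8)(4/7) = 5/63; P(data | r = 6) = (6/10)(4/9)(3/8)(5/7) = 1/14; P(data | r = 7) = (7/10)(3/9)(2/8)(6/7) = 1/20; P(data | r = 8) = (8/10)(2/9)(1/8)(7/7) = 1/45.
The prior-weighted likelihoods are 1/6 · 1/20 = 1/120, 1/6 · 1/14 = 1/84, 1/6 · 5/63 = 5/378, 1/6 · 1/14 = 1/84, 1/6 · 1/20 = 1/120, 1/6 · 1/45 = 1/270; these sum to 31/540.
Hence P(r = 4 | data) = (1/84) / (31/540) = 45/217.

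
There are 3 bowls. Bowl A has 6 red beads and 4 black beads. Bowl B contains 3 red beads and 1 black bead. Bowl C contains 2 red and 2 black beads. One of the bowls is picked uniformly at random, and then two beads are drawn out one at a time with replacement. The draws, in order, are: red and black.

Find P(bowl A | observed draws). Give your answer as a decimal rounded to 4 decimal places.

The likelihood of the observed sequence under each hypothesis: P(data | bowl A) = (6/10)(4/10) = 0.24; P(data | bowl B) = (3/4)(1/4) = 0.1875; P(data | bowl C) = (2/4)(2/4) = 0.25.
The prior-weighted likelihoods are 1/3 · 0.24 = 0.08, 1/3 · 0.1875 = 0.0625, 1/3 · 0.25 = 0.083333; summing to 0.22583.
Hence P(bowl A | data) = (0.08) / (0.22583) = 0.35424.

0.3542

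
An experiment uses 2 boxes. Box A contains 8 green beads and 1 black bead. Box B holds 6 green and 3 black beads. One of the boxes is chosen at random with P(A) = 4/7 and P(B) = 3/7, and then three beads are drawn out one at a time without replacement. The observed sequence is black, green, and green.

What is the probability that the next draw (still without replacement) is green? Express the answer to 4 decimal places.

0.8178

Compute the likelihood of the observed sequence for each case: P(data | box A) = (1/9)(8/8)(7/7) = 0.11111; P(data | box B) = (3/9)(6/8)(5/7) = 0.17857.
The prior-weighted likelihoods are 4/7 · 0.11111 = 0.063492, 3/7 · 0.17857 = 0.076531; these sum to 0.14002.
The posterior is then P(box A | data) = 0.45344, P(box B | data) = 0.54656.
Averaging over the posterior, P(green next | data) = (1)(0.45344) + (2/3)(0.54656) = 0.81781.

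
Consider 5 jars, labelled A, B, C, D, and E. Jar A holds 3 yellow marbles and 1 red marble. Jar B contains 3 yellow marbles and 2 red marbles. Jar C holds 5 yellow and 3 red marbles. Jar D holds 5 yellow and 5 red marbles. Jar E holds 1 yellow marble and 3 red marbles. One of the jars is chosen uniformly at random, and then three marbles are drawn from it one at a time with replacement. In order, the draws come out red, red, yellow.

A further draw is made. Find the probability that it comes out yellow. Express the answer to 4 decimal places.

0.4943

For each hypothesis, P(data | H) works out to: P(data | jar A) = (1/4)(1/4)(3/4) = 0.046875; P(data | jar B) = (2/5)(2/5)(3/5) = 0.096; P(data | jar C) = (3/8)(3/8)(5/8) = 0.087891; P(data | jar D) = (5/10)(5/10)(5/10) = 0.125; P(data | jar E) = (3/4)(3/4)(1/4) = 0.14062.
Weighting by the prior gives 1/5 · 0.046875 = 0.009375, 1/5 · 0.096 = 0.0192, 1/5 · 0.087891 = 0.017578, 1/5 · 0.125 = 0.025, 1/5 · 0.14062 = 0.028125; summing to 0.099278.
The posterior is then P(jar A | data) = 0.094432, P(jar B | data) = 0.1934, P(jar C | data) = 0.17706, P(jar D | data) = 0.25182, P(jar E | data) = 0.2833.
So P(yellow next | data) = Σ P(yellow next | H) P(H | data) = (3/4)(0.094432) + (3/5)(0.1934) + (5/8)(0.17706) + (1/2)(0.25182) + (1/4)(0.2833) = 0.49426.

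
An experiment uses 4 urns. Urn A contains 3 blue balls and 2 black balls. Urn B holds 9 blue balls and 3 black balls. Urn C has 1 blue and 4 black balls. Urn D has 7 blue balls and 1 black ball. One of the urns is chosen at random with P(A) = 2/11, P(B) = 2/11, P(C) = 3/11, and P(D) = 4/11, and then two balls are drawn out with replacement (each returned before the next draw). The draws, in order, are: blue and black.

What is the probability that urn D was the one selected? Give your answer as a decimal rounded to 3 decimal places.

0.247

Compute the likelihood of the observed sequence for each case: P(data | urn A) = (3/5)(2/5) = 0.24; P(data | urn B) = (9/12)(3/12) = 0.1875; P(data | urn C) = (1/5)(4/5) = 0.16; P(data | urn D) = (7/8)(1/8) = 0.10938.
The prior-weighted likelihoods are 2/11 · 0.24 = 0.043636, 2/11 · 0.1875 = 0.034091, 3/11 · 0.16 = 0.043636, 4/11 · 0.10938 = 0.039773; with total 0.16114.
Therefore the posterior P(urn D | data) = (0.039773) / (0.16114) = 0.24683.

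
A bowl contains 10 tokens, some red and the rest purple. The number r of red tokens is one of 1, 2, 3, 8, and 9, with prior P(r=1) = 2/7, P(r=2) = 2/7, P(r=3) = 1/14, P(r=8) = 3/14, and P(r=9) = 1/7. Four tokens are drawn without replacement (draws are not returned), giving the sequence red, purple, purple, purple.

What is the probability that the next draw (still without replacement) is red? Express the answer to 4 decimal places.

The likelihood of the observed sequence under each hypothesis: P(data | r = 1) = (1/10)(9/9)(8/8)(7/7) = 0.1; P(data | r = 2) = (2/10)(8/9)(7/8)(6/7) = 0.13333; P(data | r = 3) = (3/10)(7/9)(6/8)(5/7) = 0.125; P(data | r = 8) = (8/10)(2/9)(1/8)(0/7) = 0; P(data | r = 9) = (9/10)(1/9)(0/8) = 0.
The prior-weighted likelihoods are 2/7 · 0.1 = 0.028571, 2/7 · 0.13333 = 0.038095, 1/14 · 0.125 = 0.0089286, 3/14 · 0 = 0, 1/7 · 0 = 0; these sum to 0.075595.
Dividing through by the total gives posterior P(r = 1 | data) = 0.37795, P(r = 2 | data) = 0.50394, P(r = 3 | data) = 0.11811, P(r = 8 | data) = 0, P(r = 9 | data) = 0.
So P(red next | data) = Σ P(red next | H) P(H | data) = (0)(0.37795) + (1/6)(0.50394) + (1/3)(0.11811) = 0.12336.

0.1234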